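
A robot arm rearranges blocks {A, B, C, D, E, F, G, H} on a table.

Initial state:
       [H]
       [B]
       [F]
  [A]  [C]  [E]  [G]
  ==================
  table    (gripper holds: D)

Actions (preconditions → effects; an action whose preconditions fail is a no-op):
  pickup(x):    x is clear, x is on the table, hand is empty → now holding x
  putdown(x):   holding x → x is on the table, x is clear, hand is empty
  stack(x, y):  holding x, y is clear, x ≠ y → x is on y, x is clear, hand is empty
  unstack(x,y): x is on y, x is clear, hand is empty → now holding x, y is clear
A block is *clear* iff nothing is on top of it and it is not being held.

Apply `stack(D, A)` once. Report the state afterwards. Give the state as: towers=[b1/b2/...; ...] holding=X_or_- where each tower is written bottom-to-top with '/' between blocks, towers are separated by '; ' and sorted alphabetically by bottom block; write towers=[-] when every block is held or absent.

towers=[A/D; C/F/B/H; E; G] holding=-

before: towers=[A; C/F/B/H; E; G] holding=D
pre[stack(D, A)]: holding(D) ok, clear(A) ok, D≠A ok
all met → apply stack(D, A)
after:  towers=[A/D; C/F/B/H; E; G] holding=-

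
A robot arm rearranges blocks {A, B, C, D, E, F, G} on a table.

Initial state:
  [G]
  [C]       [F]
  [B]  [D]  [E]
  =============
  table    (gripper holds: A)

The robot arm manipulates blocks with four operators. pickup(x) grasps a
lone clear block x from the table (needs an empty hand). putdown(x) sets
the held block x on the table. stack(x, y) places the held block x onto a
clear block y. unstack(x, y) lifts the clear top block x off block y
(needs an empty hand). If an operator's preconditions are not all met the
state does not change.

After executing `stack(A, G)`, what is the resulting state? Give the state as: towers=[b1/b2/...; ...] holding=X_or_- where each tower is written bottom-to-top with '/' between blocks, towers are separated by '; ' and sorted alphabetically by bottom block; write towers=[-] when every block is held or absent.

before: towers=[B/C/G; D; E/F] holding=A
pre[stack(A, G)]: holding(A) yes, clear(G) yes, A≠G yes
all met → apply stack(A, G)
after:  towers=[B/C/G/A; D; E/F] holding=-

towers=[B/C/G/A; D; E/F] holding=-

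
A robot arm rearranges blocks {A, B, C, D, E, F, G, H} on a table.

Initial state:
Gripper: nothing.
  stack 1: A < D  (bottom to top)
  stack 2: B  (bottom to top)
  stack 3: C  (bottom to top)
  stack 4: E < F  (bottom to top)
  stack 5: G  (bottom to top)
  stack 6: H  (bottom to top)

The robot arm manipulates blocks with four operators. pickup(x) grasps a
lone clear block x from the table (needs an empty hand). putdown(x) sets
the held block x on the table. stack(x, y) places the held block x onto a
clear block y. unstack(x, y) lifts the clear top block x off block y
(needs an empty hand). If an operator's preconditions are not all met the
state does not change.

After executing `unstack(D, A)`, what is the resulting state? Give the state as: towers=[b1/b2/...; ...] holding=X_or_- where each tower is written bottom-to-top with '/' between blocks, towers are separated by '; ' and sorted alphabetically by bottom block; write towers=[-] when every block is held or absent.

towers=[A; B; C; E/F; G; H] holding=D

before: towers=[A/D; B; C; E/F; G; H] holding=-
pre[unstack(D, A)]: on(D,A) ✓, clear(D) ✓, handempty ✓
all met → apply unstack(D, A)
after:  towers=[A; B; C; E/F; G; H] holding=D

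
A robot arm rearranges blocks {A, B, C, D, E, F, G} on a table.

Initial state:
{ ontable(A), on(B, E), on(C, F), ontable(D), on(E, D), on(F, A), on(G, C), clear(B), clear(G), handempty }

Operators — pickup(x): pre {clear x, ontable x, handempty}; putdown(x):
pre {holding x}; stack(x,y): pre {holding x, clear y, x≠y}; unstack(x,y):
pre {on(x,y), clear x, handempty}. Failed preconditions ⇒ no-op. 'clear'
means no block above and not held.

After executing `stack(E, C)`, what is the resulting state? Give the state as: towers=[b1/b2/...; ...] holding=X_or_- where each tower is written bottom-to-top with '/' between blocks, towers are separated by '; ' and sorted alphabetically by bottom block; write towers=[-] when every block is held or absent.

towers=[A/F/C/G; D/E/B] holding=-

before: towers=[A/F/C/G; D/E/B] holding=-
pre[stack(E, C)]: holding(E) ✗, clear(C) ✗, E≠C ✓
holding(E), clear(C) unmet → stack(E, C) is a no-op
after:  towers=[A/F/C/G; D/E/B] holding=-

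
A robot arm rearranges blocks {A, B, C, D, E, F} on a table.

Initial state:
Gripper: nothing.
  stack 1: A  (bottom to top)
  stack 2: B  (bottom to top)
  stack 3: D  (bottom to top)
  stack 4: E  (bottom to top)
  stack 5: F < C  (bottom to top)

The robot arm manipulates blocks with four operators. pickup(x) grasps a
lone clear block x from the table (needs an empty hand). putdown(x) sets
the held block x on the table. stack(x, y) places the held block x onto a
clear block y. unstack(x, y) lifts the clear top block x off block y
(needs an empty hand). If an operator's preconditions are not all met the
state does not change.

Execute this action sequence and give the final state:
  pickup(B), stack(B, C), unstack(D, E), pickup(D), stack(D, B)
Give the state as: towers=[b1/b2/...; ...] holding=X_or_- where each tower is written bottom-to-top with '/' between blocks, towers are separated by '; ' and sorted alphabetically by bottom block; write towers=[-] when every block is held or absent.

step 1 (pickup(B)): towers=[A; D; E; F/C] holding=B
step 2 (stack(B, C)): towers=[A; D; E; F/C/B] holding=-
step 3 (unstack(D, E)) [no-op]: towers=[A; D; E; F/C/B] holding=-
step 4 (pickup(D)): towers=[A; E; F/C/B] holding=D
step 5 (stack(D, B)): towers=[A; E; F/C/B/D] holding=-

towers=[A; E; F/C/B/D] holding=-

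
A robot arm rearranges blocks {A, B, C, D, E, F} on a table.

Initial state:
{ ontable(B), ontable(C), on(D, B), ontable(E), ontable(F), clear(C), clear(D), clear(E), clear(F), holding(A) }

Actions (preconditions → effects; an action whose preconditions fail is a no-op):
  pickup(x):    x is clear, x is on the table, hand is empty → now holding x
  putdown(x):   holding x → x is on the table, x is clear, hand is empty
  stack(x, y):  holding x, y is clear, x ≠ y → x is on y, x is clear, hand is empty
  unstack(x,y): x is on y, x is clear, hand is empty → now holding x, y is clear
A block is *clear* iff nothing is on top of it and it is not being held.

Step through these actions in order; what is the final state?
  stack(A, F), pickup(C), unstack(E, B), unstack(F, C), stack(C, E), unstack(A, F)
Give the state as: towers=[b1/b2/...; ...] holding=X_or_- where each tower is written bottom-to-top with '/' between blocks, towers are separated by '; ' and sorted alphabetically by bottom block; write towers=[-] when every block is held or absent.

step 1 (stack(A, F)): towers=[B/D; C; E; F/A] holding=-
step 2 (pickup(C)): towers=[B/D; E; F/A] holding=C
step 3 (unstack(E, B)) [no-op]: towers=[B/D; E; F/A] holding=C
step 4 (unstack(F, C)) [no-op]: towers=[B/D; E; F/A] holding=C
step 5 (stack(C, E)): towers=[B/D; E/C; F/A] holding=-
step 6 (unstack(A, F)): towers=[B/D; E/C; F] holding=A

towers=[B/D; E/C; F] holding=A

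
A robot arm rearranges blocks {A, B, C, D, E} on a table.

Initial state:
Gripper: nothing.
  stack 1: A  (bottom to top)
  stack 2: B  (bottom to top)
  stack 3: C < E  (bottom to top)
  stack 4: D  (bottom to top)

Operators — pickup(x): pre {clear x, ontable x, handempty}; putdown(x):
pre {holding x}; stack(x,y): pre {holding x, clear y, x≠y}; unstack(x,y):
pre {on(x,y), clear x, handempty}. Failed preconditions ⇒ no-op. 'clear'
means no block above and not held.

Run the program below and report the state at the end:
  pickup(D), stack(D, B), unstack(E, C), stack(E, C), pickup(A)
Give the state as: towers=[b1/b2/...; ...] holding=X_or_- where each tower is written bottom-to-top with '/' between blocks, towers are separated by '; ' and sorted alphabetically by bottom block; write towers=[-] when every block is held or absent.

towers=[B/D; C/E] holding=A

step 1 (pickup(D)): towers=[A; B; C/E] holding=D
step 2 (stack(D, B)): towers=[A; B/D; C/E] holding=-
step 3 (unstack(E, C)): towers=[A; B/D; C] holding=E
step 4 (stack(E, C)): towers=[A; B/D; C/E] holding=-
step 5 (pickup(A)): towers=[B/D; C/E] holding=A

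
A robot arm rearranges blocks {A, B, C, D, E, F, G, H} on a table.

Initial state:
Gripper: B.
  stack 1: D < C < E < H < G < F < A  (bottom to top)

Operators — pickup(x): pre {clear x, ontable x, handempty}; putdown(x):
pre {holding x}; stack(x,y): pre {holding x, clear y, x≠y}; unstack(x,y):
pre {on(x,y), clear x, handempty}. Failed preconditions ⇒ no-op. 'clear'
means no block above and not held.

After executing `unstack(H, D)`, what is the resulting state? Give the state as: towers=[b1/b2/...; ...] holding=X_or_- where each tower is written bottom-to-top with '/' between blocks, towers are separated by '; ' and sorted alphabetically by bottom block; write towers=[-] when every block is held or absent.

towers=[D/C/E/H/G/F/A] holding=B

before: towers=[D/C/E/H/G/F/A] holding=B
pre[unstack(H, D)]: on(H,D) fail, clear(H) fail, handempty fail
on(H,D), clear(H), handempty unmet → unstack(H, D) is a no-op
after:  towers=[D/C/E/H/G/F/A] holding=B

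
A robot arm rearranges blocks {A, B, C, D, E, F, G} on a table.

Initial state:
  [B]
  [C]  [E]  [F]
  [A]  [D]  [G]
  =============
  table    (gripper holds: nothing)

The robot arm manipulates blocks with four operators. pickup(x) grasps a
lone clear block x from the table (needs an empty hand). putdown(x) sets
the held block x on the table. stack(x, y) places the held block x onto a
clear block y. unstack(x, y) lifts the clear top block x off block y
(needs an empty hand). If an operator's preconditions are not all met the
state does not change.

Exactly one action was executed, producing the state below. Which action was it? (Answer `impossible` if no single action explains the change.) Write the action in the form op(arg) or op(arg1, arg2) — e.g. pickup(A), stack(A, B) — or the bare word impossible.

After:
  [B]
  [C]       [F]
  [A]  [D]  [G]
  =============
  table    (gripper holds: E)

unstack(E, D)

target: towers=[A/C/B; D; G/F] holding=E
     unstack(B, C) → towers=[A/C; D/E; G/F] holding=B
     unstack(F, G) → towers=[A/C/B; D/E; G] holding=F
     unstack(E, D) → towers=[A/C/B; D; G/F] holding=E  ← match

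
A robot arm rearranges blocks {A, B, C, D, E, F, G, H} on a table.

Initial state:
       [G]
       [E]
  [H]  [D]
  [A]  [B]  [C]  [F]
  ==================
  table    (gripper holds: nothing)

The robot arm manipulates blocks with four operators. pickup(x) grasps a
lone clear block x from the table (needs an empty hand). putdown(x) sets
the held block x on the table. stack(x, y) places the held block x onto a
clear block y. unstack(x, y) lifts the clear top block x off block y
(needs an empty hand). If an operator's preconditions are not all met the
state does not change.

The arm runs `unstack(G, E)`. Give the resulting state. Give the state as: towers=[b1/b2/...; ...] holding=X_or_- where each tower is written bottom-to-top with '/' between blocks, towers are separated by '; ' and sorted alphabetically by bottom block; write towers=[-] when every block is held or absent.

towers=[A/H; B/D/E; C; F] holding=G

before: towers=[A/H; B/D/E/G; C; F] holding=-
pre[unstack(G, E)]: on(G,E) ok, clear(G) ok, handempty ok
all met → apply unstack(G, E)
after:  towers=[A/H; B/D/E; C; F] holding=G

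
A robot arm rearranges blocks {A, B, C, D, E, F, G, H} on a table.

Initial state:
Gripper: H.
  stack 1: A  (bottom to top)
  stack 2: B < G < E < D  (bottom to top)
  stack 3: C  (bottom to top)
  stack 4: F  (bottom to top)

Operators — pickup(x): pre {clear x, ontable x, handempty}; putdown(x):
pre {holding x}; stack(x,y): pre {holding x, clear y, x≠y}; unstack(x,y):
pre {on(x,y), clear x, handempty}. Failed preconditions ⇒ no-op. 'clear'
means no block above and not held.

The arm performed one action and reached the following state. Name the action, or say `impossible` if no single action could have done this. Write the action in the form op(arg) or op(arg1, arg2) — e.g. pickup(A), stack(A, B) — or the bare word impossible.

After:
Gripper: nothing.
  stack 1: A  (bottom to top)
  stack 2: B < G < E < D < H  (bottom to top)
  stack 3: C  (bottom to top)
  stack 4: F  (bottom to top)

target: towers=[A; B/G/E/D/H; C; F] holding=-
        putdown(H) → towers=[A; B/G/E/D; C; F; H] holding=-
       stack(H, A) → towers=[A/H; B/G/E/D; C; F] holding=-
       stack(H, F) → towers=[A; B/G/E/D; C; F/H] holding=-
       stack(H, D) → towers=[A; B/G/E/D/H; C; F] holding=-  ← match
       stack(H, C) → towers=[A; B/G/E/D; C/H; F] holding=-

stack(H, D)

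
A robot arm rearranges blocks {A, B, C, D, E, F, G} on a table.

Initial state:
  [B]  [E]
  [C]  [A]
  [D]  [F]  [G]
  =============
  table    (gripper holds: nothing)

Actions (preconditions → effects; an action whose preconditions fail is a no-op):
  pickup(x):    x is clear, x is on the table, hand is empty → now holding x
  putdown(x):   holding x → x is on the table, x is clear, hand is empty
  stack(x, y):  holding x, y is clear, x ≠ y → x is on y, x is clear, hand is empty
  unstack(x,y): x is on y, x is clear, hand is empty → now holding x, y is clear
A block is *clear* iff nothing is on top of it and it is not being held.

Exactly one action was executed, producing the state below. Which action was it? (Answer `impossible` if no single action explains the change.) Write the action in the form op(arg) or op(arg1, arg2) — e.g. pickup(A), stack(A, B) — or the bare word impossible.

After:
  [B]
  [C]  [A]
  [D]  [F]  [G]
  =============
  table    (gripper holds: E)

target: towers=[D/C/B; F/A; G] holding=E
     unstack(B, C) → towers=[D/C; F/A/E; G] holding=B
         pickup(G) → towers=[D/C/B; F/A/E] holding=G
     unstack(E, A) → towers=[D/C/B; F/A; G] holding=E  ← match

unstack(E, A)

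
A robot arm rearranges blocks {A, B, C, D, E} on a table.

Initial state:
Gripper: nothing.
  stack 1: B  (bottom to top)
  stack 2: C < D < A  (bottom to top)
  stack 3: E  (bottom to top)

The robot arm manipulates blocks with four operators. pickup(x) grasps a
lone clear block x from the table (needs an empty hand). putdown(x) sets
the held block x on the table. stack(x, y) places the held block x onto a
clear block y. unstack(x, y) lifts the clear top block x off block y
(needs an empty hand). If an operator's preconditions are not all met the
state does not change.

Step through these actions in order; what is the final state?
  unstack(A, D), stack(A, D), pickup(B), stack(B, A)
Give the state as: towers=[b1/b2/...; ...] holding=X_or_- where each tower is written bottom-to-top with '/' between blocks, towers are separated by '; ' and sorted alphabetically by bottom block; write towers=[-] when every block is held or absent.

step 1 (unstack(A, D)): towers=[B; C/D; E] holding=A
step 2 (stack(A, D)): towers=[B; C/D/A; E] holding=-
step 3 (pickup(B)): towers=[C/D/A; E] holding=B
step 4 (stack(B, A)): towers=[C/D/A/B; E] holding=-

towers=[C/D/A/B; E] holding=-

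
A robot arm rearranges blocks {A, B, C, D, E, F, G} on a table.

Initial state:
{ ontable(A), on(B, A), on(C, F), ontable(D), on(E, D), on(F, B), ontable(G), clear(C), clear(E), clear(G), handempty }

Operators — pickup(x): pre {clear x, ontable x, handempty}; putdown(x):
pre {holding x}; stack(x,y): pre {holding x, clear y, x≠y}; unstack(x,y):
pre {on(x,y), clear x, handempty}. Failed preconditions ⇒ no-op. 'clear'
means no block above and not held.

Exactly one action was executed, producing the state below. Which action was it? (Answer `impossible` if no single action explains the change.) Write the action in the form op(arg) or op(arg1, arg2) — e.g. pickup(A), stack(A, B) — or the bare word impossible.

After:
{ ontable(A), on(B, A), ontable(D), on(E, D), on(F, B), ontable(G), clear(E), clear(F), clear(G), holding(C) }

target: towers=[A/B/F; D/E; G] holding=C
         pickup(G) → towers=[A/B/F/C; D/E] holding=G
     unstack(E, D) → towers=[A/B/F/C; D; G] holding=E
     unstack(C, F) → towers=[A/B/F; D/E; G] holding=C  ← match

unstack(C, F)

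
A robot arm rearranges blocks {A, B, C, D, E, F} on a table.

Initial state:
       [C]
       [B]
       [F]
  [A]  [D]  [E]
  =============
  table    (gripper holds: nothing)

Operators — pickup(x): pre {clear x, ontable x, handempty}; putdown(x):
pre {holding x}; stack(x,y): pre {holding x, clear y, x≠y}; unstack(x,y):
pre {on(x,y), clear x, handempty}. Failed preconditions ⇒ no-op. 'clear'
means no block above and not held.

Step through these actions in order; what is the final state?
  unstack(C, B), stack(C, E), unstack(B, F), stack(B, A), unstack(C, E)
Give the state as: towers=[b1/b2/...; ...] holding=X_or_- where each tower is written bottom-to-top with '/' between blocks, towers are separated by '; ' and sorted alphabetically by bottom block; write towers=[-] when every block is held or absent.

step 1 (unstack(C, B)): towers=[A; D/F/B; E] holding=C
step 2 (stack(C, E)): towers=[A; D/F/B; E/C] holding=-
step 3 (unstack(B, F)): towers=[A; D/F; E/C] holding=B
step 4 (stack(B, A)): towers=[A/B; D/F; E/C] holding=-
step 5 (unstack(C, E)): towers=[A/B; D/F; E] holding=C

towers=[A/B; D/F; E] holding=C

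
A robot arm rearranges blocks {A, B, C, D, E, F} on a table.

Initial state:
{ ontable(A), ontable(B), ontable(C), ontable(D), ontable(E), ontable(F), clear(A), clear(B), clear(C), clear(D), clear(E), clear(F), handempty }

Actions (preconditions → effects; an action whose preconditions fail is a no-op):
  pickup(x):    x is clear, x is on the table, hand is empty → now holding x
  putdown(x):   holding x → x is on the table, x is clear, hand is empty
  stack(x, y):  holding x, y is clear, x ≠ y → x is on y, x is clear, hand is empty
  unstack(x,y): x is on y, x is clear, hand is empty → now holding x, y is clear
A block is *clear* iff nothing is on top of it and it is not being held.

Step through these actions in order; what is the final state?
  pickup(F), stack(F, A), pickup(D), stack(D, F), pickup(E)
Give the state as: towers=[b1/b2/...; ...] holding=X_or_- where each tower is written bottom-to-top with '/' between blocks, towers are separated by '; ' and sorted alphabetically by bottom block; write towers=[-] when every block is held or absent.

step 1 (pickup(F)): towers=[A; B; C; D; E] holding=F
step 2 (stack(F, A)): towers=[A/F; B; C; D; E] holding=-
step 3 (pickup(D)): towers=[A/F; B; C; E] holding=D
step 4 (stack(D, F)): towers=[A/F/D; B; C; E] holding=-
step 5 (pickup(E)): towers=[A/F/D; B; C] holding=E

towers=[A/F/D; B; C] holding=E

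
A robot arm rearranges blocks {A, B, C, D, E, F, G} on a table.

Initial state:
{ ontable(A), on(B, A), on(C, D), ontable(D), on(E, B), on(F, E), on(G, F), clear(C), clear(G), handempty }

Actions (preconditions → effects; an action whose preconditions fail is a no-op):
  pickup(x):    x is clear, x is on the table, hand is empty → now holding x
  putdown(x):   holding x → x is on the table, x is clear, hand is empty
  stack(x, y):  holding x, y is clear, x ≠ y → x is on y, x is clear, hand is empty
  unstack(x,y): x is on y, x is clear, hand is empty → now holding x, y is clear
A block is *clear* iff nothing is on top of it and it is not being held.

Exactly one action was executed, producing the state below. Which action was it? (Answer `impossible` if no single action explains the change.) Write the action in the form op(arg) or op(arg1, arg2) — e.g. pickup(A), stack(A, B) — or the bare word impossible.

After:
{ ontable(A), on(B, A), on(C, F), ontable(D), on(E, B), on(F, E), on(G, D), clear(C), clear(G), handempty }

target: towers=[A/B/E/F/C; D/G] holding=-
     unstack(G, F) → towers=[A/B/E/F; D/C] holding=G
     unstack(C, D) → towers=[A/B/E/F/G; D] holding=C
none of the 2 applicable actions match → impossible

impossible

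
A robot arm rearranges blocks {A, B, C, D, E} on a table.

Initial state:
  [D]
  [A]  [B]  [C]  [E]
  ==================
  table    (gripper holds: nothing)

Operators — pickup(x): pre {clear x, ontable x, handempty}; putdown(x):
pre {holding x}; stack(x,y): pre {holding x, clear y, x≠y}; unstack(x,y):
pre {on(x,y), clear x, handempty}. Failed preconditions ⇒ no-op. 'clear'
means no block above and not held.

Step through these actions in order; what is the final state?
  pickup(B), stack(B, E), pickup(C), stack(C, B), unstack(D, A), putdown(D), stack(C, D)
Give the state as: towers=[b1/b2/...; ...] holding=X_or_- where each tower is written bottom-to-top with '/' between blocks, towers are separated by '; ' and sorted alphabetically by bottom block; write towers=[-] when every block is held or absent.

towers=[A; D; E/B/C] holding=-

step 1 (pickup(B)): towers=[A/D; C; E] holding=B
step 2 (stack(B, E)): towers=[A/D; C; E/B] holding=-
step 3 (pickup(C)): towers=[A/D; E/B] holding=C
step 4 (stack(C, B)): towers=[A/D; E/B/C] holding=-
step 5 (unstack(D, A)): towers=[A; E/B/C] holding=D
step 6 (putdown(D)): towers=[A; D; E/B/C] holding=-
step 7 (stack(C, D)) [no-op]: towers=[A; D; E/B/C] holding=-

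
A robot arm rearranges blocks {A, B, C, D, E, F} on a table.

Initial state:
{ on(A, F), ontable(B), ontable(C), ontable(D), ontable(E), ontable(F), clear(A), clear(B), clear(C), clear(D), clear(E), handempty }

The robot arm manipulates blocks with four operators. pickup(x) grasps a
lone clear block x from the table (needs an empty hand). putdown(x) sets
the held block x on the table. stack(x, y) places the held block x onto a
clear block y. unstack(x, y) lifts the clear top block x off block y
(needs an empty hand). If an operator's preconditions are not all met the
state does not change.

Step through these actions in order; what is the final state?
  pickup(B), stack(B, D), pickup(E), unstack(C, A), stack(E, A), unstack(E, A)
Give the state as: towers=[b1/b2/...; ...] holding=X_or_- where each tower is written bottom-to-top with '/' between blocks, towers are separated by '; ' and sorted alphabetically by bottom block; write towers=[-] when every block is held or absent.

step 1 (pickup(B)): towers=[C; D; E; F/A] holding=B
step 2 (stack(B, D)): towers=[C; D/B; E; F/A] holding=-
step 3 (pickup(E)): towers=[C; D/B; F/A] holding=E
step 4 (unstack(C, A)) [no-op]: towers=[C; D/B; F/A] holding=E
step 5 (stack(E, A)): towers=[C; D/B; F/A/E] holding=-
step 6 (unstack(E, A)): towers=[C; D/B; F/A] holding=E

towers=[C; D/B; F/A] holding=E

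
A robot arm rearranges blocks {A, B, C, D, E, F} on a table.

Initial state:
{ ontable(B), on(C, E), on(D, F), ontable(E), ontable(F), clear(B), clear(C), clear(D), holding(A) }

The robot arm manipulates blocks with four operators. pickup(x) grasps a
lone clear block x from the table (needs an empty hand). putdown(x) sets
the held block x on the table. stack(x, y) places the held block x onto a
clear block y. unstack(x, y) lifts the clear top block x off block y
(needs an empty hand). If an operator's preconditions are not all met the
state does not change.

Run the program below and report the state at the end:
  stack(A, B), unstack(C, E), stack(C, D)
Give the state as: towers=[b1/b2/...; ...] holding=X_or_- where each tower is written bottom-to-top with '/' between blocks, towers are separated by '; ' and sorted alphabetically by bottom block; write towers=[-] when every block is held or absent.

step 1 (stack(A, B)): towers=[B/A; E/C; F/D] holding=-
step 2 (unstack(C, E)): towers=[B/A; E; F/D] holding=C
step 3 (stack(C, D)): towers=[B/A; E; F/D/C] holding=-

towers=[B/A; E; F/D/C] holding=-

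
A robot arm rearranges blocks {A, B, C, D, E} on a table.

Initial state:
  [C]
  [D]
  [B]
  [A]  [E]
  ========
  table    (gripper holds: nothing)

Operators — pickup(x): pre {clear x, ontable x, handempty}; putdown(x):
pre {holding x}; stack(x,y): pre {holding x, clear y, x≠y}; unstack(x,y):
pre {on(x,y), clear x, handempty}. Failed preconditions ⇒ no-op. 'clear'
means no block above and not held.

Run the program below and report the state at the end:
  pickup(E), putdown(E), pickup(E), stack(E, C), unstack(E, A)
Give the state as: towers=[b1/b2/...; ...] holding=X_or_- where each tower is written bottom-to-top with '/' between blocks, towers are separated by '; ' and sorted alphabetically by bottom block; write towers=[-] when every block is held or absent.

step 1 (pickup(E)): towers=[A/B/D/C] holding=E
step 2 (putdown(E)): towers=[A/B/D/C; E] holding=-
step 3 (pickup(E)): towers=[A/B/D/C] holding=E
step 4 (stack(E, C)): towers=[A/B/D/C/E] holding=-
step 5 (unstack(E, A)) [no-op]: towers=[A/B/D/C/E] holding=-

towers=[A/B/D/C/E] holding=-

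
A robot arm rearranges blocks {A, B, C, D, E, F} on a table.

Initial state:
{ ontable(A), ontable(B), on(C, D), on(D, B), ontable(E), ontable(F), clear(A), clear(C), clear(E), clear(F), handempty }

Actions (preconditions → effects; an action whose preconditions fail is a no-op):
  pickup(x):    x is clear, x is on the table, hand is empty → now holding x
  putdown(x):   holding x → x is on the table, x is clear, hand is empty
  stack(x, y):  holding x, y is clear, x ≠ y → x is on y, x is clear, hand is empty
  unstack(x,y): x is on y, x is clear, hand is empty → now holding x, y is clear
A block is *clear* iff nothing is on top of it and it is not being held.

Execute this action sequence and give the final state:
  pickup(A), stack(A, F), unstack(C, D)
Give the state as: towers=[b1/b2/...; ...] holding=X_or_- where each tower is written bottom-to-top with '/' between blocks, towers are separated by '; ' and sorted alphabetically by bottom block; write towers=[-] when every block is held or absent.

towers=[B/D; E; F/A] holding=C

step 1 (pickup(A)): towers=[B/D/C; E; F] holding=A
step 2 (stack(A, F)): towers=[B/D/C; E; F/A] holding=-
step 3 (unstack(C, D)): towers=[B/D; E; F/A] holding=C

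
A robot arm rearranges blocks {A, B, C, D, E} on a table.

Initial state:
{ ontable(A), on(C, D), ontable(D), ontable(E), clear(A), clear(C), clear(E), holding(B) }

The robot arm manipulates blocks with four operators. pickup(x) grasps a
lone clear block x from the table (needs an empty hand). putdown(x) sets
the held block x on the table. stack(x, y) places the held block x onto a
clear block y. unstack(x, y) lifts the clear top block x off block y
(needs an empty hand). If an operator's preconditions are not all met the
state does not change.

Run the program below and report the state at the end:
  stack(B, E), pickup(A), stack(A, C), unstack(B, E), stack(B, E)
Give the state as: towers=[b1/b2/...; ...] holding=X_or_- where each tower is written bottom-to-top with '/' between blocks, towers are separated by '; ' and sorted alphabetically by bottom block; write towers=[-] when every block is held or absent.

towers=[D/C/A; E/B] holding=-

step 1 (stack(B, E)): towers=[A; D/C; E/B] holding=-
step 2 (pickup(A)): towers=[D/C; E/B] holding=A
step 3 (stack(A, C)): towers=[D/C/A; E/B] holding=-
step 4 (unstack(B, E)): towers=[D/C/A; E] holding=B
step 5 (stack(B, E)): towers=[D/C/A; E/B] holding=-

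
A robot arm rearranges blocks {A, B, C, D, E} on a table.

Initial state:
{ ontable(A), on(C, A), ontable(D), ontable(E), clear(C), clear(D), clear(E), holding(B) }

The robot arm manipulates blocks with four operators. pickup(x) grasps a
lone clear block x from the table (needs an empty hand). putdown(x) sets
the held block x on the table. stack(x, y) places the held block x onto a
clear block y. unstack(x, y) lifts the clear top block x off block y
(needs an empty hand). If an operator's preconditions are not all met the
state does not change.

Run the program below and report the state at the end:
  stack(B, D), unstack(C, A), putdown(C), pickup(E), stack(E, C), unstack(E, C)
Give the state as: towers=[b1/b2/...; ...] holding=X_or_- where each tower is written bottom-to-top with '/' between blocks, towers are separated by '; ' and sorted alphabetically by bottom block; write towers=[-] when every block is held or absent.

step 1 (stack(B, D)): towers=[A/C; D/B; E] holding=-
step 2 (unstack(C, A)): towers=[A; D/B; E] holding=C
step 3 (putdown(C)): towers=[A; C; D/B; E] holding=-
step 4 (pickup(E)): towers=[A; C; D/B] holding=E
step 5 (stack(E, C)): towers=[A; C/E; D/B] holding=-
step 6 (unstack(E, C)): towers=[A; C; D/B] holding=E

towers=[A; C; D/B] holding=E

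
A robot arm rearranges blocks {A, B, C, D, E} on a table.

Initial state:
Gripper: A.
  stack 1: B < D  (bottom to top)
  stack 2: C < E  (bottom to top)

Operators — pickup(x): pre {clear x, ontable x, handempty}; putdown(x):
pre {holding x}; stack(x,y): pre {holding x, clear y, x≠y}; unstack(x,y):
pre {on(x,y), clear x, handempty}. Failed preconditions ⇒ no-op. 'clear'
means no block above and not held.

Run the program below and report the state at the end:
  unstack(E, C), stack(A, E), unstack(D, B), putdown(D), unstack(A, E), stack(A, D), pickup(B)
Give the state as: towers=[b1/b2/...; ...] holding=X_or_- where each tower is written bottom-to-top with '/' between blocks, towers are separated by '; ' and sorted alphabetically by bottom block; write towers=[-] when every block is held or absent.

step 1 (unstack(E, C)) [no-op]: towers=[B/D; C/E] holding=A
step 2 (stack(A, E)): towers=[B/D; C/E/A] holding=-
step 3 (unstack(D, B)): towers=[B; C/E/A] holding=D
step 4 (putdown(D)): towers=[B; C/E/A; D] holding=-
step 5 (unstack(A, E)): towers=[B; C/E; D] holding=A
step 6 (stack(A, D)): towers=[B; C/E; D/A] holding=-
step 7 (pickup(B)): towers=[C/E; D/A] holding=B

towers=[C/E; D/A] holding=B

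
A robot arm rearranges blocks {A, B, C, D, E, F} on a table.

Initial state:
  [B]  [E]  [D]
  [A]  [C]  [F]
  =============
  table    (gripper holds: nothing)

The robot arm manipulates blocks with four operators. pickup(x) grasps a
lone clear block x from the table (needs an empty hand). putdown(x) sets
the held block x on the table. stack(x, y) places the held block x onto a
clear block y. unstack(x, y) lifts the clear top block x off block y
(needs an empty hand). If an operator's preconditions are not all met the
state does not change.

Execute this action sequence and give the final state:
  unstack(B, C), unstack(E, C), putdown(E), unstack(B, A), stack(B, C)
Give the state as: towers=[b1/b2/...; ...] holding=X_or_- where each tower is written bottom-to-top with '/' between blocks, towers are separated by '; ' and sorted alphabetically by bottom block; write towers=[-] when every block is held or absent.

towers=[A; C/B; E; F/D] holding=-

step 1 (unstack(B, C)) [no-op]: towers=[A/B; C/E; F/D] holding=-
step 2 (unstack(E, C)): towers=[A/B; C; F/D] holding=E
step 3 (putdown(E)): towers=[A/B; C; E; F/D] holding=-
step 4 (unstack(B, A)): towers=[A; C; E; F/D] holding=B
step 5 (stack(B, C)): towers=[A; C/B; E; F/D] holding=-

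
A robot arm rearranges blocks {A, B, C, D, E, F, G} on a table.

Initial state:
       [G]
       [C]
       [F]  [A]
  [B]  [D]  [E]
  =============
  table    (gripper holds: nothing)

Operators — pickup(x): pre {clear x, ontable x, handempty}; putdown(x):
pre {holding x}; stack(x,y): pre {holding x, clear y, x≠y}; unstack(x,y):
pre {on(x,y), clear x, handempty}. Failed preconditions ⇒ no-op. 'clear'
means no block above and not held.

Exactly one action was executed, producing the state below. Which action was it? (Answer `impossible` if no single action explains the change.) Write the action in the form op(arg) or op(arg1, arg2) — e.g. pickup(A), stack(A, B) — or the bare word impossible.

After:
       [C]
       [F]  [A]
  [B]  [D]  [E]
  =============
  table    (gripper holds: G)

unstack(G, C)

target: towers=[B; D/F/C; E/A] holding=G
         pickup(B) → towers=[D/F/C/G; E/A] holding=B
     unstack(G, C) → towers=[B; D/F/C; E/A] holding=G  ← match
     unstack(A, E) → towers=[B; D/F/C/G; E] holding=A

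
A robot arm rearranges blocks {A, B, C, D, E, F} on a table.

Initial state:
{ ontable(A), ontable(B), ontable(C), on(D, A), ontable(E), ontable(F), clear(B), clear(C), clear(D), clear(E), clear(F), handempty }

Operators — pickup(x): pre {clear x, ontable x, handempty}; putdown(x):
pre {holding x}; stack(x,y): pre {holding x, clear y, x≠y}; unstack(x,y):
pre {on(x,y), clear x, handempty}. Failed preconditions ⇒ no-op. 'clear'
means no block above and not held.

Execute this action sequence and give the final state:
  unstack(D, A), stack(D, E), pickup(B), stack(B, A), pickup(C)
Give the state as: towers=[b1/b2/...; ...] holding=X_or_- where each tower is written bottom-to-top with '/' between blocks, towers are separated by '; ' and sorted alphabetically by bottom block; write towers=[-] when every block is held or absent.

step 1 (unstack(D, A)): towers=[A; B; C; E; F] holding=D
step 2 (stack(D, E)): towers=[A; B; C; E/D; F] holding=-
step 3 (pickup(B)): towers=[A; C; E/D; F] holding=B
step 4 (stack(B, A)): towers=[A/B; C; E/D; F] holding=-
step 5 (pickup(C)): towers=[A/B; E/D; F] holding=C

towers=[A/B; E/D; F] holding=C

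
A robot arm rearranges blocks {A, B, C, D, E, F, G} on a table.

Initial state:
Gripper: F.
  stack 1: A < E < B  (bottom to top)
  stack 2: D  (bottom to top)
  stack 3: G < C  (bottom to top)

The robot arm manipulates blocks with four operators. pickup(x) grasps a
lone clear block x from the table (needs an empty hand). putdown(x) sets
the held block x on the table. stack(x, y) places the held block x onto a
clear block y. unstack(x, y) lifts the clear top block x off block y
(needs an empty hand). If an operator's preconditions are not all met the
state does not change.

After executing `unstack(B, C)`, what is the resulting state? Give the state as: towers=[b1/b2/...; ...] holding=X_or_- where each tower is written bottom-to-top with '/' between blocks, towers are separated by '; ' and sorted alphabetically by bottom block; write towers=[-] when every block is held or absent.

towers=[A/E/B; D; G/C] holding=F

before: towers=[A/E/B; D; G/C] holding=F
pre[unstack(B, C)]: on(B,C) no, clear(B) yes, handempty no
on(B,C), handempty unmet → unstack(B, C) is a no-op
after:  towers=[A/E/B; D; G/C] holding=F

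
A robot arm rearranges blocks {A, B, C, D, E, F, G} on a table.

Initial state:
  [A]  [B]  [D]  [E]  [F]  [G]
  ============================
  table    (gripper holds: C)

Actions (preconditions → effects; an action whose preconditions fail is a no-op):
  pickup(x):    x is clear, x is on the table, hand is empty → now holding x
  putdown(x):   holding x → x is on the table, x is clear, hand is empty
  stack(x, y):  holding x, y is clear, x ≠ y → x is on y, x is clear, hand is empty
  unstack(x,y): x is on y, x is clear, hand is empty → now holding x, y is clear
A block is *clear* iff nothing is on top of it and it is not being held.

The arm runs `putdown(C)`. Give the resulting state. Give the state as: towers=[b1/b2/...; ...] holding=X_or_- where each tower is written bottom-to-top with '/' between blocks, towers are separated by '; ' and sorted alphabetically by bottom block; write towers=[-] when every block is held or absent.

before: towers=[A; B; D; E; F; G] holding=C
pre[putdown(C)]: holding(C) ok
all met → apply putdown(C)
after:  towers=[A; B; C; D; E; F; G] holding=-

towers=[A; B; C; D; E; F; G] holding=-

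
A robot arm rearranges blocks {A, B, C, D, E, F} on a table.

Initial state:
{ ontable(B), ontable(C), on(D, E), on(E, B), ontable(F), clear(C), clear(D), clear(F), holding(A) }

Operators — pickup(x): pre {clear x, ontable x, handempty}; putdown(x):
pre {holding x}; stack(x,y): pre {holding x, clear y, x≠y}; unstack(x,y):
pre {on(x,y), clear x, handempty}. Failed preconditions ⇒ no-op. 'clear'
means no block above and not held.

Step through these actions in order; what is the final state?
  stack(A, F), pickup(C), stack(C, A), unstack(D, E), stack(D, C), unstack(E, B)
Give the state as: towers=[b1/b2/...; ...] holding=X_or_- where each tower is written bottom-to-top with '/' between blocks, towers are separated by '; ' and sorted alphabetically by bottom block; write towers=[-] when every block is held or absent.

step 1 (stack(A, F)): towers=[B/E/D; C; F/A] holding=-
step 2 (pickup(C)): towers=[B/E/D; F/A] holding=C
step 3 (stack(C, A)): towers=[B/E/D; F/A/C] holding=-
step 4 (unstack(D, E)): towers=[B/E; F/A/C] holding=D
step 5 (stack(D, C)): towers=[B/E; F/A/C/D] holding=-
step 6 (unstack(E, B)): towers=[B; F/A/C/D] holding=E

towers=[B; F/A/C/D] holding=E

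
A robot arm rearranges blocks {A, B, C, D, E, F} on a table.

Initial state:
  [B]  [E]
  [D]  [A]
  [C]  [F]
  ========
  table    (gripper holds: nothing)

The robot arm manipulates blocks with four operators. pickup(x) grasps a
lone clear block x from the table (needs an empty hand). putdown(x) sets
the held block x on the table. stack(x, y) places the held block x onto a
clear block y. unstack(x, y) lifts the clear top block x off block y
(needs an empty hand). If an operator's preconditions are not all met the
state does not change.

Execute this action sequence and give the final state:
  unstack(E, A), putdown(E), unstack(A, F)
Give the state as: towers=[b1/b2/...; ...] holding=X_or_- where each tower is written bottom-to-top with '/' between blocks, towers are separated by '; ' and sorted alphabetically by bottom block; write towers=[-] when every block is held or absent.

towers=[C/D/B; E; F] holding=A

step 1 (unstack(E, A)): towers=[C/D/B; F/A] holding=E
step 2 (putdown(E)): towers=[C/D/B; E; F/A] holding=-
step 3 (unstack(A, F)): towers=[C/D/B; E; F] holding=A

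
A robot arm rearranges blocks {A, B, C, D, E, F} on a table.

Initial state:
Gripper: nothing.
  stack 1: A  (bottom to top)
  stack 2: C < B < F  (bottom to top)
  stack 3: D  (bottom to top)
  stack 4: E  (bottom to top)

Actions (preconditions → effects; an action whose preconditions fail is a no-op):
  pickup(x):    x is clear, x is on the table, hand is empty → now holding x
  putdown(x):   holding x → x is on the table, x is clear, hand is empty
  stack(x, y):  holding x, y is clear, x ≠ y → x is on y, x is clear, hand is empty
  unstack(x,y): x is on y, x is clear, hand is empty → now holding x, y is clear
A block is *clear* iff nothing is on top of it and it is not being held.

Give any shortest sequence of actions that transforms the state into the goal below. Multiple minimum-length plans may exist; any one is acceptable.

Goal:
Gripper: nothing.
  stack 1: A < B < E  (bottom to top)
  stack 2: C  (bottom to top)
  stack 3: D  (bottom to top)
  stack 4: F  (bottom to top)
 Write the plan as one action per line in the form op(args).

unstack(F, B)
putdown(F)
unstack(B, C)
stack(B, A)
pickup(E)
stack(E, B)

step 1 (unstack(F, B)): towers=[A; C/B; D; E] holding=F
step 2 (putdown(F)): towers=[A; C/B; D; E; F] holding=-
step 3 (unstack(B, C)): towers=[A; C; D; E; F] holding=B
step 4 (stack(B, A)): towers=[A/B; C; D; E; F] holding=-
step 5 (pickup(E)): towers=[A/B; C; D; F] holding=E
step 6 (stack(E, B)): towers=[A/B/E; C; D; F] holding=-
goal check: towers=[A/B/E; C; D; F] holding=- — reached (length 6, optimal by BFS)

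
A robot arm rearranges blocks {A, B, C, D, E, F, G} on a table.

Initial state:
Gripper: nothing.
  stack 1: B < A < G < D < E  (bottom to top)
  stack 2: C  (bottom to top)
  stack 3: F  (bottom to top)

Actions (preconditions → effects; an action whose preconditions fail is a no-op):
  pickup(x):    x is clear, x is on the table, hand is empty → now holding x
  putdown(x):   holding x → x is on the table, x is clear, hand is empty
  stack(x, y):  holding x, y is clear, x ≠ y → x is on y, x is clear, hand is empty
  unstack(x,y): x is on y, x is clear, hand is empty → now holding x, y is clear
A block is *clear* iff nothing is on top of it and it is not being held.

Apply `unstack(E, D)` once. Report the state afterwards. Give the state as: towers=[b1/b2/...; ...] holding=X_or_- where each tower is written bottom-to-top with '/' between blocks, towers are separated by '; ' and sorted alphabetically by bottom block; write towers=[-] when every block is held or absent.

towers=[B/A/G/D; C; F] holding=E

before: towers=[B/A/G/D/E; C; F] holding=-
pre[unstack(E, D)]: on(E,D) ok, clear(E) ok, handempty ok
all met → apply unstack(E, D)
after:  towers=[B/A/G/D; C; F] holding=E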